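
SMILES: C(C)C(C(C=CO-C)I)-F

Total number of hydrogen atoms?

12

Hydrogens are implicit in SMILES; fill each atom to its normal valence:
  4 × C: 1 H each → 4
  2 × C: 3 H each → 6
  1 × C: 2 H
  1 × F: no H
  1 × I: no H
  1 × O: no H
  Total hydrogens = 12.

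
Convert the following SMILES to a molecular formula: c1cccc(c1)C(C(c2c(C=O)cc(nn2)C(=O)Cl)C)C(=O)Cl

Heavy atoms from the SMILES: 16 C, 2 Cl, 2 N, 3 O.
Implicit hydrogens by atom environment:
  6 × C (aromatic): 1 H each → 6
  4 × C (aromatic): no H
  3 × C: 1 H each → 3
  3 × O: no H
  2 × C: no H
  2 × Cl: no H
  2 × N (aromatic): no H
  1 × C: 3 H
  Total hydrogens = 12.
Molecular formula: C16H12Cl2N2O3

C16H12Cl2N2O3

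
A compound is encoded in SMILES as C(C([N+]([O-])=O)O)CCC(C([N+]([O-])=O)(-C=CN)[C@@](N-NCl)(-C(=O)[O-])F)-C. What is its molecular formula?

Heavy atoms from the SMILES: 11 C, 1 Cl, 1 F, 5 N, 7 O.
Implicit hydrogens by atom environment:
  4 × C: 1 H each → 4
  3 × C: 2 H each → 6
  3 × C: no H
  3 × O: no H
  3 × O (charge -1): no H
  2 × N: 1 H each → 2
  2 × N (charge +1): no H
  1 × C: 3 H
  1 × Cl: no H
  1 × F: no H
  1 × N: 2 H
  1 × O: 1 H
  Total hydrogens = 18.
Net charge -1.
Molecular formula: C11H18ClFN5O7-

C11H18ClFN5O7-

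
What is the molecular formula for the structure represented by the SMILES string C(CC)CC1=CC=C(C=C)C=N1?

Heavy atoms from the SMILES: 11 C, 1 N.
Implicit hydrogens by atom environment:
  4 × C: 2 H each → 8
  3 × C (aromatic): 1 H each → 3
  2 × C (aromatic): no H
  1 × C: 3 H
  1 × C: 1 H
  1 × N (aromatic): no H
  Total hydrogens = 15.
Molecular formula: C11H15N

C11H15N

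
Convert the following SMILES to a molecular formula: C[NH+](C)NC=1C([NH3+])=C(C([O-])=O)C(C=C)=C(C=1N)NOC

C12H20N5O3+

Heavy atoms from the SMILES: 12 C, 5 N, 3 O.
Implicit hydrogens by atom environment:
  6 × C (aromatic): no H
  3 × C: 3 H each → 9
  2 × N: 1 H each → 2
  2 × O: no H
  1 × C: 2 H
  1 × C: 1 H
  1 × C: no H
  1 × N (charge +1): 3 H
  1 × N: 2 H
  1 × N (charge +1): 1 H
  1 × O (charge -1): no H
  Total hydrogens = 20.
Net charge +1.
Molecular formula: C12H20N5O3+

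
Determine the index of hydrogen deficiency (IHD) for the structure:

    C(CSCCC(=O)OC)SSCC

Molecular formula from the SMILES: C8H16O2S3.
DoU = (2C + 2 + N − H − X)/2 = (2·8 + 2 + 0 − 16 − 0)/2 = 2/2 = 1.
(Structurally: 0 ring(s) + 1 π bond(s) = 1.)

1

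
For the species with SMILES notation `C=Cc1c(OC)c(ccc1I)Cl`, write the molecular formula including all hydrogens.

Heavy atoms from the SMILES: 9 C, 1 Cl, 1 I, 1 O.
Implicit hydrogens by atom environment:
  4 × C (aromatic): no H
  2 × C (aromatic): 1 H each → 2
  1 × C: 3 H
  1 × C: 2 H
  1 × C: 1 H
  1 × Cl: no H
  1 × I: no H
  1 × O: no H
  Total hydrogens = 8.
Molecular formula: C9H8ClIO

C9H8ClIO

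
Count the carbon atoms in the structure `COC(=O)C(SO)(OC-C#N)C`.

6

The symbol for carbon appears 6 times in the SMILES.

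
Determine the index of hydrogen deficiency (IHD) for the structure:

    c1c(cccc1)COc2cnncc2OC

Molecular formula from the SMILES: C12H12N2O2.
DoU = (2C + 2 + N − H − X)/2 = (2·12 + 2 + 2 − 12 − 0)/2 = 16/2 = 8.
(Structurally: 2 ring(s) + 6 π bond(s) = 8.)

8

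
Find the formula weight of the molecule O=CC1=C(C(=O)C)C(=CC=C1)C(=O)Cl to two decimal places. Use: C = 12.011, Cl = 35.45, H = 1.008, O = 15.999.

Molecular formula: C10H7ClO3.
M = 10×12.011 + 1×35.45 + 7×1.008 + 3×15.999 = 210.61 g/mol.

210.61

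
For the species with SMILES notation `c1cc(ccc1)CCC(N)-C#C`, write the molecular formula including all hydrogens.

Heavy atoms from the SMILES: 11 C, 1 N.
Implicit hydrogens by atom environment:
  5 × C (aromatic): 1 H each → 5
  2 × C: 2 H each → 4
  2 × C: 1 H each → 2
  1 × C (aromatic): no H
  1 × C: no H
  1 × N: 2 H
  Total hydrogens = 13.
Molecular formula: C11H13N

C11H13N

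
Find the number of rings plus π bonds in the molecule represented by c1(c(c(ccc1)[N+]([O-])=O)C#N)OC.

7

Molecular formula from the SMILES: C8H6N2O3.
DoU = (2C + 2 + N − H − X)/2 = (2·8 + 2 + 2 − 6 − 0)/2 = 14/2 = 7.
(Structurally: 1 ring(s) + 6 π bond(s) = 7.)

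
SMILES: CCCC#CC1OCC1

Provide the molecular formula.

Heavy atoms from the SMILES: 8 C, 1 O.
Implicit hydrogens by atom environment:
  4 × C: 2 H each → 8
  2 × C: no H
  1 × C: 3 H
  1 × C: 1 H
  1 × O: no H
  Total hydrogens = 12.
Molecular formula: C8H12O

C8H12O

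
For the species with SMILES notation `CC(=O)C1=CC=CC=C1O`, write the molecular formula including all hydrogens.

C8H8O2

Heavy atoms from the SMILES: 8 C, 2 O.
Implicit hydrogens by atom environment:
  4 × C (aromatic): 1 H each → 4
  2 × C (aromatic): no H
  1 × C: 3 H
  1 × C: no H
  1 × O: 1 H
  1 × O: no H
  Total hydrogens = 8.
Molecular formula: C8H8O2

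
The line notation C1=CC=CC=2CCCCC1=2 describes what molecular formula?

Heavy atoms from the SMILES: 10 C.
Implicit hydrogens by atom environment:
  4 × C: 2 H each → 8
  4 × C (aromatic): 1 H each → 4
  2 × C (aromatic): no H
  Total hydrogens = 12.
Molecular formula: C10H12

C10H12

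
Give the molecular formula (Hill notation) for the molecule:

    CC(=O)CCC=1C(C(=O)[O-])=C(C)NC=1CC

C12H16NO3-

Heavy atoms from the SMILES: 12 C, 1 N, 3 O.
Implicit hydrogens by atom environment:
  4 × C (aromatic): no H
  3 × C: 3 H each → 9
  3 × C: 2 H each → 6
  2 × C: no H
  2 × O: no H
  1 × N (aromatic): 1 H
  1 × O (charge -1): no H
  Total hydrogens = 16.
Net charge -1.
Molecular formula: C12H16NO3-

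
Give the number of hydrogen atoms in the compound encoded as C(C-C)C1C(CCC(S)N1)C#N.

Hydrogens are implicit in SMILES; fill each atom to its normal valence:
  4 × C: 2 H each → 8
  3 × C: 1 H each → 3
  1 × C: 3 H
  1 × C: no H
  1 × N: 1 H
  1 × N: no H
  1 × S: 1 H
  Total hydrogens = 16.

16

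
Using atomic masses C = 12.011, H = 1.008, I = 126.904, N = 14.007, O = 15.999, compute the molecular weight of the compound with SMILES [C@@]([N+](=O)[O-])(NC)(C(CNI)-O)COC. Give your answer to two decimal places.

319.10

Molecular formula: C6H14IN3O4.
M = 6×12.011 + 14×1.008 + 1×126.904 + 3×14.007 + 4×15.999 = 319.10 g/mol.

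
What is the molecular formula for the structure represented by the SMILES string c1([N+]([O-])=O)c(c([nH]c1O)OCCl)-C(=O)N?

Heavy atoms from the SMILES: 6 C, 1 Cl, 3 N, 5 O.
Implicit hydrogens by atom environment:
  4 × C (aromatic): no H
  3 × O: no H
  1 × C: 2 H
  1 × C: no H
  1 × Cl: no H
  1 × N: 2 H
  1 × N (aromatic): 1 H
  1 × N (charge +1): no H
  1 × O: 1 H
  1 × O (charge -1): no H
  Total hydrogens = 6.
Molecular formula: C6H6ClN3O5

C6H6ClN3O5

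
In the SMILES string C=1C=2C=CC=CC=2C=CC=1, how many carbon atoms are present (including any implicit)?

The symbol for carbon appears 10 times in the SMILES.

10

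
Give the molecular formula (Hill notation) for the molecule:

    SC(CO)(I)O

Heavy atoms from the SMILES: 2 C, 1 I, 2 O, 1 S.
Implicit hydrogens by atom environment:
  2 × O: 1 H each → 2
  1 × C: 2 H
  1 × C: no H
  1 × I: no H
  1 × S: 1 H
  Total hydrogens = 5.
Molecular formula: C2H5IO2S

C2H5IO2S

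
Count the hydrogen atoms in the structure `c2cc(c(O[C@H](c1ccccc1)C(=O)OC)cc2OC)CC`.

20

Hydrogens are implicit in SMILES; fill each atom to its normal valence:
  8 × C (aromatic): 1 H each → 8
  4 × C (aromatic): no H
  4 × O: no H
  3 × C: 3 H each → 9
  1 × C: 2 H
  1 × C: 1 H
  1 × C: no H
  Total hydrogens = 20.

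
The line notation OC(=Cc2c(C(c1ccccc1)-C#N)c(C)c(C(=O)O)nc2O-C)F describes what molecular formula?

Heavy atoms from the SMILES: 18 C, 1 F, 2 N, 4 O.
Implicit hydrogens by atom environment:
  6 × C (aromatic): no H
  5 × C (aromatic): 1 H each → 5
  3 × C: no H
  2 × C: 3 H each → 6
  2 × C: 1 H each → 2
  2 × O: 1 H each → 2
  2 × O: no H
  1 × F: no H
  1 × N (aromatic): no H
  1 × N: no H
  Total hydrogens = 15.
Molecular formula: C18H15FN2O4

C18H15FN2O4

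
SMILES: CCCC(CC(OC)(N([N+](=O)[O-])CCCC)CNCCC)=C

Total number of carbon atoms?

The symbol for carbon appears 16 times in the SMILES.

16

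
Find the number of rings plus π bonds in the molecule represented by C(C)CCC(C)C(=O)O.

1

Molecular formula from the SMILES: C7H14O2.
DoU = (2C + 2 + N − H − X)/2 = (2·7 + 2 + 0 − 14 − 0)/2 = 2/2 = 1.
(Structurally: 0 ring(s) + 1 π bond(s) = 1.)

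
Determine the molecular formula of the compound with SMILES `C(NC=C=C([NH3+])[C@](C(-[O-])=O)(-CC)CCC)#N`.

C11H17N3O2

Heavy atoms from the SMILES: 11 C, 3 N, 2 O.
Implicit hydrogens by atom environment:
  5 × C: no H
  3 × C: 2 H each → 6
  2 × C: 3 H each → 6
  1 × C: 1 H
  1 × N (charge +1): 3 H
  1 × N: 1 H
  1 × N: no H
  1 × O: no H
  1 × O (charge -1): no H
  Total hydrogens = 17.
Molecular formula: C11H17N3O2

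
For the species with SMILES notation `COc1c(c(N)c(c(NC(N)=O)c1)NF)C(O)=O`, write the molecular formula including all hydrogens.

Heavy atoms from the SMILES: 9 C, 1 F, 4 N, 4 O.
Implicit hydrogens by atom environment:
  5 × C (aromatic): no H
  3 × O: no H
  2 × C: no H
  2 × N: 2 H each → 4
  2 × N: 1 H each → 2
  1 × C: 3 H
  1 × C (aromatic): 1 H
  1 × F: no H
  1 × O: 1 H
  Total hydrogens = 11.
Molecular formula: C9H11FN4O4

C9H11FN4O4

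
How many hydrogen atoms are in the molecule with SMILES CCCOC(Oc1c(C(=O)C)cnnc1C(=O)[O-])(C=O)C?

Hydrogens are implicit in SMILES; fill each atom to its normal valence:
  5 × O: no H
  3 × C: 3 H each → 9
  3 × C (aromatic): no H
  3 × C: no H
  2 × C: 2 H each → 4
  2 × N (aromatic): no H
  1 × C (aromatic): 1 H
  1 × C: 1 H
  1 × O (charge -1): no H
  Total hydrogens = 15.

15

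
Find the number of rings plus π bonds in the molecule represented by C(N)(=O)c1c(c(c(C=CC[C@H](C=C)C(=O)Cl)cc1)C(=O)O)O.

Molecular formula from the SMILES: C15H14ClNO5.
DoU = (2C + 2 + N − H − X)/2 = (2·15 + 2 + 1 − 14 − 1)/2 = 18/2 = 9.
(Structurally: 1 ring(s) + 8 π bond(s) = 9.)

9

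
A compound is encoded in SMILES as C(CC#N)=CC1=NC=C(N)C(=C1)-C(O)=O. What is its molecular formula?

C10H9N3O2

Heavy atoms from the SMILES: 10 C, 3 N, 2 O.
Implicit hydrogens by atom environment:
  3 × C (aromatic): no H
  2 × C (aromatic): 1 H each → 2
  2 × C: 1 H each → 2
  2 × C: no H
  1 × C: 2 H
  1 × N: 2 H
  1 × N (aromatic): no H
  1 × N: no H
  1 × O: 1 H
  1 × O: no H
  Total hydrogens = 9.
Molecular formula: C10H9N3O2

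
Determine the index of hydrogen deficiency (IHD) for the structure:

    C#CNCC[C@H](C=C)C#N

Molecular formula from the SMILES: C8H10N2.
DoU = (2C + 2 + N − H − X)/2 = (2·8 + 2 + 2 − 10 − 0)/2 = 10/2 = 5.
(Structurally: 0 ring(s) + 5 π bond(s) = 5.)

5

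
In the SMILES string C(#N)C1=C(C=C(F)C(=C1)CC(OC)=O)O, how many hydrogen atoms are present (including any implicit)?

8

Hydrogens are implicit in SMILES; fill each atom to its normal valence:
  4 × C (aromatic): no H
  2 × C (aromatic): 1 H each → 2
  2 × C: no H
  2 × O: no H
  1 × C: 3 H
  1 × C: 2 H
  1 × F: no H
  1 × N: no H
  1 × O: 1 H
  Total hydrogens = 8.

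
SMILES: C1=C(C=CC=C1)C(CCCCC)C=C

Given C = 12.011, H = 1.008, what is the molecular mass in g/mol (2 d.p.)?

188.31

Molecular formula: C14H20.
M = 14×12.011 + 20×1.008 = 188.31 g/mol.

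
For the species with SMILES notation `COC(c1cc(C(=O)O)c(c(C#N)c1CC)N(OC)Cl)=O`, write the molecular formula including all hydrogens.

C13H13ClN2O5

Heavy atoms from the SMILES: 13 C, 1 Cl, 2 N, 5 O.
Implicit hydrogens by atom environment:
  5 × C (aromatic): no H
  4 × O: no H
  3 × C: 3 H each → 9
  3 × C: no H
  2 × N: no H
  1 × C: 2 H
  1 × C (aromatic): 1 H
  1 × Cl: no H
  1 × O: 1 H
  Total hydrogens = 13.
Molecular formula: C13H13ClN2O5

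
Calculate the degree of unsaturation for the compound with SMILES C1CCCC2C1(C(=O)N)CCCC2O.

3

Molecular formula from the SMILES: C11H19NO2.
DoU = (2C + 2 + N − H − X)/2 = (2·11 + 2 + 1 − 19 − 0)/2 = 6/2 = 3.
(Structurally: 2 ring(s) + 1 π bond(s) = 3.)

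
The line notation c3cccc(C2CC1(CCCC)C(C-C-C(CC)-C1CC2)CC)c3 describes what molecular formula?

C24H38

Heavy atoms from the SMILES: 24 C.
Implicit hydrogens by atom environment:
  10 × C: 2 H each → 20
  5 × C (aromatic): 1 H each → 5
  4 × C: 1 H each → 4
  3 × C: 3 H each → 9
  1 × C: no H
  1 × C (aromatic): no H
  Total hydrogens = 38.
Molecular formula: C24H38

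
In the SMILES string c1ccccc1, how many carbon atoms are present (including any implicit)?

The symbol for carbon appears 6 times in the SMILES. Lowercase c denotes aromatic carbon and counts toward C.

6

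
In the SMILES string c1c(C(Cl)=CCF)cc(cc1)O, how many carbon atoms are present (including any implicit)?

The symbol for carbon appears 9 times in the SMILES. Lowercase c denotes aromatic carbon and counts toward C.

9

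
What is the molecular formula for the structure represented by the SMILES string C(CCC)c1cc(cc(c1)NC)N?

C11H18N2

Heavy atoms from the SMILES: 11 C, 2 N.
Implicit hydrogens by atom environment:
  3 × C: 2 H each → 6
  3 × C (aromatic): 1 H each → 3
  3 × C (aromatic): no H
  2 × C: 3 H each → 6
  1 × N: 2 H
  1 × N: 1 H
  Total hydrogens = 18.
Molecular formula: C11H18N2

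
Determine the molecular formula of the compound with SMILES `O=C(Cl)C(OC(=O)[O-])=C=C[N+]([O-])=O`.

Heavy atoms from the SMILES: 5 C, 1 Cl, 1 N, 6 O.
Implicit hydrogens by atom environment:
  4 × C: no H
  4 × O: no H
  2 × O (charge -1): no H
  1 × C: 1 H
  1 × Cl: no H
  1 × N (charge +1): no H
  Total hydrogens = 1.
Net charge -1.
Molecular formula: C5HClNO6-

C5HClNO6-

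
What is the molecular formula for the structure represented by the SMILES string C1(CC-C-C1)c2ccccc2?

Heavy atoms from the SMILES: 11 C.
Implicit hydrogens by atom environment:
  5 × C (aromatic): 1 H each → 5
  4 × C: 2 H each → 8
  1 × C: 1 H
  1 × C (aromatic): no H
  Total hydrogens = 14.
Molecular formula: C11H14

C11H14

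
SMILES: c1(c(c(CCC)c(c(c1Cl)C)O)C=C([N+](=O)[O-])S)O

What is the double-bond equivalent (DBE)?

Molecular formula from the SMILES: C12H14ClNO4S.
DoU = (2C + 2 + N − H − X)/2 = (2·12 + 2 + 1 − 14 − 1)/2 = 12/2 = 6.
(Structurally: 1 ring(s) + 5 π bond(s) = 6.)

6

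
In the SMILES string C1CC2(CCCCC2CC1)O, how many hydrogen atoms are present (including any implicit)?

18

Hydrogens are implicit in SMILES; fill each atom to its normal valence:
  8 × C: 2 H each → 16
  1 × C: 1 H
  1 × C: no H
  1 × O: 1 H
  Total hydrogens = 18.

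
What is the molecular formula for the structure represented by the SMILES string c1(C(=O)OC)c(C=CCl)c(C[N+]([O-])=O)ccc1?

C11H10ClNO4

Heavy atoms from the SMILES: 11 C, 1 Cl, 1 N, 4 O.
Implicit hydrogens by atom environment:
  3 × C (aromatic): 1 H each → 3
  3 × C (aromatic): no H
  3 × O: no H
  2 × C: 1 H each → 2
  1 × C: 3 H
  1 × C: 2 H
  1 × C: no H
  1 × Cl: no H
  1 × N (charge +1): no H
  1 × O (charge -1): no H
  Total hydrogens = 10.
Molecular formula: C11H10ClNO4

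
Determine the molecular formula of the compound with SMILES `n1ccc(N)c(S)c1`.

Heavy atoms from the SMILES: 5 C, 2 N, 1 S.
Implicit hydrogens by atom environment:
  3 × C (aromatic): 1 H each → 3
  2 × C (aromatic): no H
  1 × N: 2 H
  1 × N (aromatic): no H
  1 × S: 1 H
  Total hydrogens = 6.
Molecular formula: C5H6N2S

C5H6N2S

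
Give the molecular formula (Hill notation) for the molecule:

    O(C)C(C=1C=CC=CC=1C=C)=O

Heavy atoms from the SMILES: 10 C, 2 O.
Implicit hydrogens by atom environment:
  4 × C (aromatic): 1 H each → 4
  2 × C (aromatic): no H
  2 × O: no H
  1 × C: 3 H
  1 × C: 2 H
  1 × C: 1 H
  1 × C: no H
  Total hydrogens = 10.
Molecular formula: C10H10O2

C10H10O2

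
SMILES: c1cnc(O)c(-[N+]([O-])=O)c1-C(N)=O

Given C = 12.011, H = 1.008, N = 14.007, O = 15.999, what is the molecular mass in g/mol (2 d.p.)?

183.12

Molecular formula: C6H5N3O4.
M = 6×12.011 + 5×1.008 + 3×14.007 + 4×15.999 = 183.12 g/mol.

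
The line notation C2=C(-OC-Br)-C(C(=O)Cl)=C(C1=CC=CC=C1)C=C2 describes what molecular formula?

C14H10BrClO2

Heavy atoms from the SMILES: 1 Br, 14 C, 1 Cl, 2 O.
Implicit hydrogens by atom environment:
  8 × C (aromatic): 1 H each → 8
  4 × C (aromatic): no H
  2 × O: no H
  1 × Br: no H
  1 × C: 2 H
  1 × C: no H
  1 × Cl: no H
  Total hydrogens = 10.
Molecular formula: C14H10BrClO2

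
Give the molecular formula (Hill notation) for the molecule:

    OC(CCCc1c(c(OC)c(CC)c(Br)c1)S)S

Heavy atoms from the SMILES: 1 Br, 13 C, 2 O, 2 S.
Implicit hydrogens by atom environment:
  5 × C (aromatic): no H
  4 × C: 2 H each → 8
  2 × C: 3 H each → 6
  2 × S: 1 H each → 2
  1 × Br: no H
  1 × C (aromatic): 1 H
  1 × C: 1 H
  1 × O: 1 H
  1 × O: no H
  Total hydrogens = 19.
Molecular formula: C13H19BrO2S2

C13H19BrO2S2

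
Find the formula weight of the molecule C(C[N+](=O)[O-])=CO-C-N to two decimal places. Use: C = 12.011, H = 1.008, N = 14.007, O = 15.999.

132.12

Molecular formula: C4H8N2O3.
M = 4×12.011 + 8×1.008 + 2×14.007 + 3×15.999 = 132.12 g/mol.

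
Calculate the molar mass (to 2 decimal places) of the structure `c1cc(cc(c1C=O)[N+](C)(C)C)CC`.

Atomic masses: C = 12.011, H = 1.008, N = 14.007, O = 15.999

192.28

Molecular formula: C12H18NO+.
M = 12×12.011 + 18×1.008 + 1×14.007 + 1×15.999 = 192.28 g/mol.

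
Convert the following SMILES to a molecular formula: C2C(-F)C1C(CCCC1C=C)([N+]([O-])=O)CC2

Heavy atoms from the SMILES: 12 C, 1 F, 1 N, 2 O.
Implicit hydrogens by atom environment:
  7 × C: 2 H each → 14
  4 × C: 1 H each → 4
  1 × C: no H
  1 × F: no H
  1 × N (charge +1): no H
  1 × O: no H
  1 × O (charge -1): no H
  Total hydrogens = 18.
Molecular formula: C12H18FNO2

C12H18FNO2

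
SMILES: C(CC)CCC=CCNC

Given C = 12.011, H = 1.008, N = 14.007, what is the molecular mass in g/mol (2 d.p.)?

Molecular formula: C9H19N.
M = 9×12.011 + 19×1.008 + 1×14.007 = 141.26 g/mol.

141.26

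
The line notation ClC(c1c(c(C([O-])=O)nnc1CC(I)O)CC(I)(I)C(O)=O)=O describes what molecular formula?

Heavy atoms from the SMILES: 11 C, 1 Cl, 3 I, 2 N, 6 O.
Implicit hydrogens by atom environment:
  4 × C (aromatic): no H
  4 × C: no H
  3 × I: no H
  3 × O: no H
  2 × C: 2 H each → 4
  2 × N (aromatic): no H
  2 × O: 1 H each → 2
  1 × C: 1 H
  1 × Cl: no H
  1 × O (charge -1): no H
  Total hydrogens = 7.
Net charge -1.
Molecular formula: C11H7ClI3N2O6-

C11H7ClI3N2O6-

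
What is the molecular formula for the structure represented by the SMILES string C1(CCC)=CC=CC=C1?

Heavy atoms from the SMILES: 9 C.
Implicit hydrogens by atom environment:
  5 × C (aromatic): 1 H each → 5
  2 × C: 2 H each → 4
  1 × C: 3 H
  1 × C (aromatic): no H
  Total hydrogens = 12.
Molecular formula: C9H12

C9H12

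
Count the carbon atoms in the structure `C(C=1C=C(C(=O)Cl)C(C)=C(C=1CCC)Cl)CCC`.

The symbol for carbon appears 15 times in the SMILES. (Cl is a single chlorine, not C + l.)

15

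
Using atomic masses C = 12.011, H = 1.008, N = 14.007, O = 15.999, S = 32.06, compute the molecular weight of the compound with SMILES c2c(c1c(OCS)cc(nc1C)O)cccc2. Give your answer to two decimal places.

Molecular formula: C13H13NO2S.
M = 13×12.011 + 13×1.008 + 1×14.007 + 2×15.999 + 1×32.06 = 247.31 g/mol.

247.31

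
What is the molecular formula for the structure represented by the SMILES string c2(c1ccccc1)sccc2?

C10H8S

Heavy atoms from the SMILES: 10 C, 1 S.
Implicit hydrogens by atom environment:
  8 × C (aromatic): 1 H each → 8
  2 × C (aromatic): no H
  1 × S (aromatic): no H
  Total hydrogens = 8.
Molecular formula: C10H8S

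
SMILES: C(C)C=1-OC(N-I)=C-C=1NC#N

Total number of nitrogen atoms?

The symbol for nitrogen appears 3 times in the SMILES.

3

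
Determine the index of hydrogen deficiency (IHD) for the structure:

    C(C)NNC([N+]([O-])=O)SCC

1

Molecular formula from the SMILES: C5H13N3O2S.
DoU = (2C + 2 + N − H − X)/2 = (2·5 + 2 + 3 − 13 − 0)/2 = 2/2 = 1.
(Structurally: 0 ring(s) + 1 π bond(s) = 1.)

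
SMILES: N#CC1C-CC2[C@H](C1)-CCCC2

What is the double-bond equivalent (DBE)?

Molecular formula from the SMILES: C11H17N.
DoU = (2C + 2 + N − H − X)/2 = (2·11 + 2 + 1 − 17 − 0)/2 = 8/2 = 4.
(Structurally: 2 ring(s) + 2 π bond(s) = 4.)

4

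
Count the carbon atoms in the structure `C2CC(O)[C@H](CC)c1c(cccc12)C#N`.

13

The symbol for carbon appears 13 times in the SMILES. Lowercase c denotes aromatic carbon and counts toward C.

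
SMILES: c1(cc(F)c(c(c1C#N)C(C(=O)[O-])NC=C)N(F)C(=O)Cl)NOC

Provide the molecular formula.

C13H10ClF2N4O4-

Heavy atoms from the SMILES: 13 C, 1 Cl, 2 F, 4 N, 4 O.
Implicit hydrogens by atom environment:
  5 × C (aromatic): no H
  3 × C: no H
  3 × O: no H
  2 × C: 1 H each → 2
  2 × F: no H
  2 × N: 1 H each → 2
  2 × N: no H
  1 × C: 3 H
  1 × C: 2 H
  1 × C (aromatic): 1 H
  1 × Cl: no H
  1 × O (charge -1): no H
  Total hydrogens = 10.
Net charge -1.
Molecular formula: C13H10ClF2N4O4-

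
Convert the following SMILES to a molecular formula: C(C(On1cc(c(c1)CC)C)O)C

Heavy atoms from the SMILES: 10 C, 1 N, 2 O.
Implicit hydrogens by atom environment:
  3 × C: 3 H each → 9
  2 × C: 2 H each → 4
  2 × C (aromatic): 1 H each → 2
  2 × C (aromatic): no H
  1 × C: 1 H
  1 × N (aromatic): no H
  1 × O: 1 H
  1 × O: no H
  Total hydrogens = 17.
Molecular formula: C10H17NO2

C10H17NO2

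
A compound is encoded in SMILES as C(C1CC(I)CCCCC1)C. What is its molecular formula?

Heavy atoms from the SMILES: 10 C, 1 I.
Implicit hydrogens by atom environment:
  7 × C: 2 H each → 14
  2 × C: 1 H each → 2
  1 × C: 3 H
  1 × I: no H
  Total hydrogens = 19.
Molecular formula: C10H19I

C10H19I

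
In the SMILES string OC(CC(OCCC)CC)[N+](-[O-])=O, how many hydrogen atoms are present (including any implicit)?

17

Hydrogens are implicit in SMILES; fill each atom to its normal valence:
  4 × C: 2 H each → 8
  2 × C: 3 H each → 6
  2 × C: 1 H each → 2
  2 × O: no H
  1 × N (charge +1): no H
  1 × O: 1 H
  1 × O (charge -1): no H
  Total hydrogens = 17.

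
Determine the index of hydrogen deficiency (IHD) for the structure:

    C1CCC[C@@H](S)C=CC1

Molecular formula from the SMILES: C8H14S.
DoU = (2C + 2 + N − H − X)/2 = (2·8 + 2 + 0 − 14 − 0)/2 = 4/2 = 2.
(Structurally: 1 ring(s) + 1 π bond(s) = 2.)

2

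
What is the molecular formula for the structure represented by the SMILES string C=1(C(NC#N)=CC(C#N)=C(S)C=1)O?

C8H5N3OS

Heavy atoms from the SMILES: 8 C, 3 N, 1 O, 1 S.
Implicit hydrogens by atom environment:
  4 × C (aromatic): no H
  2 × C (aromatic): 1 H each → 2
  2 × C: no H
  2 × N: no H
  1 × N: 1 H
  1 × O: 1 H
  1 × S: 1 H
  Total hydrogens = 5.
Molecular formula: C8H5N3OS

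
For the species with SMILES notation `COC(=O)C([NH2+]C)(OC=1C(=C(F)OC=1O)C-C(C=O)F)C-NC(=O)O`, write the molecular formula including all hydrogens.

C13H17F2N2O8+

Heavy atoms from the SMILES: 13 C, 2 F, 2 N, 8 O.
Implicit hydrogens by atom environment:
  5 × O: no H
  4 × C (aromatic): no H
  3 × C: no H
  2 × C: 3 H each → 6
  2 × C: 2 H each → 4
  2 × C: 1 H each → 2
  2 × F: no H
  2 × O: 1 H each → 2
  1 × N (charge +1): 2 H
  1 × N: 1 H
  1 × O (aromatic): no H
  Total hydrogens = 17.
Net charge +1.
Molecular formula: C13H17F2N2O8+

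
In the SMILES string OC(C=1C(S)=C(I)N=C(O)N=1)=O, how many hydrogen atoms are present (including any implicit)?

Hydrogens are implicit in SMILES; fill each atom to its normal valence:
  4 × C (aromatic): no H
  2 × N (aromatic): no H
  2 × O: 1 H each → 2
  1 × C: no H
  1 × I: no H
  1 × O: no H
  1 × S: 1 H
  Total hydrogens = 3.

3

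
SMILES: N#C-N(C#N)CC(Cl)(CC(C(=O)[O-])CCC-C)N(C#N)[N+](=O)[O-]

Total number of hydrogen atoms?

14

Hydrogens are implicit in SMILES; fill each atom to its normal valence:
  5 × C: 2 H each → 10
  5 × C: no H
  5 × N: no H
  2 × O: no H
  2 × O (charge -1): no H
  1 × C: 3 H
  1 × C: 1 H
  1 × Cl: no H
  1 × N (charge +1): no H
  Total hydrogens = 14.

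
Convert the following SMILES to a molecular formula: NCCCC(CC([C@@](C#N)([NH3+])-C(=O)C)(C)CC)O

C13H26N3O2+

Heavy atoms from the SMILES: 13 C, 3 N, 2 O.
Implicit hydrogens by atom environment:
  5 × C: 2 H each → 10
  4 × C: no H
  3 × C: 3 H each → 9
  1 × C: 1 H
  1 × N (charge +1): 3 H
  1 × N: 2 H
  1 × N: no H
  1 × O: 1 H
  1 × O: no H
  Total hydrogens = 26.
Net charge +1.
Molecular formula: C13H26N3O2+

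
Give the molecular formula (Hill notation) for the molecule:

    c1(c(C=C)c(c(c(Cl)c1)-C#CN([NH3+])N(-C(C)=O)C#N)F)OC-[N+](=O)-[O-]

Heavy atoms from the SMILES: 14 C, 1 Cl, 1 F, 5 N, 4 O.
Implicit hydrogens by atom environment:
  5 × C (aromatic): no H
  4 × C: no H
  3 × N: no H
  3 × O: no H
  2 × C: 2 H each → 4
  1 × C: 3 H
  1 × C (aromatic): 1 H
  1 × C: 1 H
  1 × Cl: no H
  1 × F: no H
  1 × N (charge +1): 3 H
  1 × N (charge +1): no H
  1 × O (charge -1): no H
  Total hydrogens = 12.
Net charge +1.
Molecular formula: C14H12ClFN5O4+

C14H12ClFN5O4+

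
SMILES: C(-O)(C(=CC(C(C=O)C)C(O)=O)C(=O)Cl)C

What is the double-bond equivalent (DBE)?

4

Molecular formula from the SMILES: C10H13ClO5.
DoU = (2C + 2 + N − H − X)/2 = (2·10 + 2 + 0 − 13 − 1)/2 = 8/2 = 4.
(Structurally: 0 ring(s) + 4 π bond(s) = 4.)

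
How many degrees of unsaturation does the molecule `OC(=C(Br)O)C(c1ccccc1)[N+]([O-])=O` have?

Molecular formula from the SMILES: C9H8BrNO4.
DoU = (2C + 2 + N − H − X)/2 = (2·9 + 2 + 1 − 8 − 1)/2 = 12/2 = 6.
(Structurally: 1 ring(s) + 5 π bond(s) = 6.)

6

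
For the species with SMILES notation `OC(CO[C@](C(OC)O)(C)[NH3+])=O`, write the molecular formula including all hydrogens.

Heavy atoms from the SMILES: 6 C, 1 N, 5 O.
Implicit hydrogens by atom environment:
  3 × O: no H
  2 × C: 3 H each → 6
  2 × C: no H
  2 × O: 1 H each → 2
  1 × C: 2 H
  1 × C: 1 H
  1 × N (charge +1): 3 H
  Total hydrogens = 14.
Net charge +1.
Molecular formula: C6H14NO5+

C6H14NO5+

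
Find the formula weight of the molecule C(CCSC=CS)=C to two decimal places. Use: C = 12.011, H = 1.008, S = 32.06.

146.27

Molecular formula: C6H10S2.
M = 6×12.011 + 10×1.008 + 2×32.06 = 146.27 g/mol.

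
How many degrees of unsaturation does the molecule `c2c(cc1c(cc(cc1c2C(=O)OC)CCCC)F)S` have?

Molecular formula from the SMILES: C16H17FO2S.
DoU = (2C + 2 + N − H − X)/2 = (2·16 + 2 + 0 − 17 − 1)/2 = 16/2 = 8.
(Structurally: 2 ring(s) + 6 π bond(s) = 8.)

8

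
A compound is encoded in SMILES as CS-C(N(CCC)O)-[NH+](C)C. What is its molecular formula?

Heavy atoms from the SMILES: 7 C, 2 N, 1 O, 1 S.
Implicit hydrogens by atom environment:
  4 × C: 3 H each → 12
  2 × C: 2 H each → 4
  1 × C: 1 H
  1 × N (charge +1): 1 H
  1 × N: no H
  1 × O: 1 H
  1 × S: no H
  Total hydrogens = 19.
Net charge +1.
Molecular formula: C7H19N2OS+

C7H19N2OS+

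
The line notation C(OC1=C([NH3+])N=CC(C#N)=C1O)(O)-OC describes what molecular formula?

C8H10N3O4+

Heavy atoms from the SMILES: 8 C, 3 N, 4 O.
Implicit hydrogens by atom environment:
  4 × C (aromatic): no H
  2 × O: 1 H each → 2
  2 × O: no H
  1 × C: 3 H
  1 × C (aromatic): 1 H
  1 × C: 1 H
  1 × C: no H
  1 × N (charge +1): 3 H
  1 × N (aromatic): no H
  1 × N: no H
  Total hydrogens = 10.
Net charge +1.
Molecular formula: C8H10N3O4+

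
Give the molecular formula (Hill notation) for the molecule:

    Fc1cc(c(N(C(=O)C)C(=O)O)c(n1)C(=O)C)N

C10H10FN3O4

Heavy atoms from the SMILES: 10 C, 1 F, 3 N, 4 O.
Implicit hydrogens by atom environment:
  4 × C (aromatic): no H
  3 × C: no H
  3 × O: no H
  2 × C: 3 H each → 6
  1 × C (aromatic): 1 H
  1 × F: no H
  1 × N: 2 H
  1 × N (aromatic): no H
  1 × N: no H
  1 × O: 1 H
  Total hydrogens = 10.
Molecular formula: C10H10FN3O4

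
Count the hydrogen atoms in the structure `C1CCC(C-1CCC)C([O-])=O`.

Hydrogens are implicit in SMILES; fill each atom to its normal valence:
  5 × C: 2 H each → 10
  2 × C: 1 H each → 2
  1 × C: 3 H
  1 × C: no H
  1 × O: no H
  1 × O (charge -1): no H
  Total hydrogens = 15.

15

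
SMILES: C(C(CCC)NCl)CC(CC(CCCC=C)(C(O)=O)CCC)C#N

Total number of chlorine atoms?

1

The symbol for chlorine appears 1 time in the SMILES.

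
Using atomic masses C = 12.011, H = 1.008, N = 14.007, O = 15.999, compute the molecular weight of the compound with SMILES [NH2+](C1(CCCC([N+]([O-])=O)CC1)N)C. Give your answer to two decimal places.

188.25

Molecular formula: C8H18N3O2+.
M = 8×12.011 + 18×1.008 + 3×14.007 + 2×15.999 = 188.25 g/mol.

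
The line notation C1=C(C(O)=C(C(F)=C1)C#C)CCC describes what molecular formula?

C11H11FO

Heavy atoms from the SMILES: 11 C, 1 F, 1 O.
Implicit hydrogens by atom environment:
  4 × C (aromatic): no H
  2 × C: 2 H each → 4
  2 × C (aromatic): 1 H each → 2
  1 × C: 3 H
  1 × C: 1 H
  1 × C: no H
  1 × F: no H
  1 × O: 1 H
  Total hydrogens = 11.
Molecular formula: C11H11FO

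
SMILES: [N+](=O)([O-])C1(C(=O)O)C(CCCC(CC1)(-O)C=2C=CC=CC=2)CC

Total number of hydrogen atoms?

23

Hydrogens are implicit in SMILES; fill each atom to its normal valence:
  6 × C: 2 H each → 12
  5 × C (aromatic): 1 H each → 5
  3 × C: no H
  2 × O: 1 H each → 2
  2 × O: no H
  1 × C: 3 H
  1 × C: 1 H
  1 × C (aromatic): no H
  1 × N (charge +1): no H
  1 × O (charge -1): no H
  Total hydrogens = 23.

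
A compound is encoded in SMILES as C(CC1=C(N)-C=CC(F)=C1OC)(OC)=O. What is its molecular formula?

C10H12FNO3

Heavy atoms from the SMILES: 10 C, 1 F, 1 N, 3 O.
Implicit hydrogens by atom environment:
  4 × C (aromatic): no H
  3 × O: no H
  2 × C: 3 H each → 6
  2 × C (aromatic): 1 H each → 2
  1 × C: 2 H
  1 × C: no H
  1 × F: no H
  1 × N: 2 H
  Total hydrogens = 12.
Molecular formula: C10H12FNO3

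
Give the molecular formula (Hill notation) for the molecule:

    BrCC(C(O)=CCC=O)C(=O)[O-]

C7H8BrO4-

Heavy atoms from the SMILES: 1 Br, 7 C, 4 O.
Implicit hydrogens by atom environment:
  3 × C: 1 H each → 3
  2 × C: 2 H each → 4
  2 × C: no H
  2 × O: no H
  1 × Br: no H
  1 × O: 1 H
  1 × O (charge -1): no H
  Total hydrogens = 8.
Net charge -1.
Molecular formula: C7H8BrO4-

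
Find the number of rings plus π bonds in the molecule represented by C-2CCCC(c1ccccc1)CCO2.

5

Molecular formula from the SMILES: C13H18O.
DoU = (2C + 2 + N − H − X)/2 = (2·13 + 2 + 0 − 18 − 0)/2 = 10/2 = 5.
(Structurally: 2 ring(s) + 3 π bond(s) = 5.)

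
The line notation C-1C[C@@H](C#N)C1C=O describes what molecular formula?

Heavy atoms from the SMILES: 6 C, 1 N, 1 O.
Implicit hydrogens by atom environment:
  3 × C: 1 H each → 3
  2 × C: 2 H each → 4
  1 × C: no H
  1 × N: no H
  1 × O: no H
  Total hydrogens = 7.
Molecular formula: C6H7NO

C6H7NO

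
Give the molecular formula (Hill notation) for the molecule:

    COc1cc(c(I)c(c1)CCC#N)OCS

C11H12INO2S

Heavy atoms from the SMILES: 11 C, 1 I, 1 N, 2 O, 1 S.
Implicit hydrogens by atom environment:
  4 × C (aromatic): no H
  3 × C: 2 H each → 6
  2 × C (aromatic): 1 H each → 2
  2 × O: no H
  1 × C: 3 H
  1 × C: no H
  1 × I: no H
  1 × N: no H
  1 × S: 1 H
  Total hydrogens = 12.
Molecular formula: C11H12INO2S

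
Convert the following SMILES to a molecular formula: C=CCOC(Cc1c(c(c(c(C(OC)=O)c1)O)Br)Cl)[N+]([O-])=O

C13H13BrClNO6

Heavy atoms from the SMILES: 1 Br, 13 C, 1 Cl, 1 N, 6 O.
Implicit hydrogens by atom environment:
  5 × C (aromatic): no H
  4 × O: no H
  3 × C: 2 H each → 6
  2 × C: 1 H each → 2
  1 × Br: no H
  1 × C: 3 H
  1 × C (aromatic): 1 H
  1 × C: no H
  1 × Cl: no H
  1 × N (charge +1): no H
  1 × O: 1 H
  1 × O (charge -1): no H
  Total hydrogens = 13.
Molecular formula: C13H13BrClNO6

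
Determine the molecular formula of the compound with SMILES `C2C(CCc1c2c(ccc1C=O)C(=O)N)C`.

C13H15NO2

Heavy atoms from the SMILES: 13 C, 1 N, 2 O.
Implicit hydrogens by atom environment:
  4 × C (aromatic): no H
  3 × C: 2 H each → 6
  2 × C (aromatic): 1 H each → 2
  2 × C: 1 H each → 2
  2 × O: no H
  1 × C: 3 H
  1 × C: no H
  1 × N: 2 H
  Total hydrogens = 15.
Molecular formula: C13H15NO2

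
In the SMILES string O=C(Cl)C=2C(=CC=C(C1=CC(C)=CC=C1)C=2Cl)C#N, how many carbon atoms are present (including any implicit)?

The symbol for carbon appears 15 times in the SMILES. (Cl is a single chlorine, not C + l.)

15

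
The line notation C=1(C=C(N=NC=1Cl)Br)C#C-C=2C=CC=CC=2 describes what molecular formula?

C12H6BrClN2

Heavy atoms from the SMILES: 1 Br, 12 C, 1 Cl, 2 N.
Implicit hydrogens by atom environment:
  6 × C (aromatic): 1 H each → 6
  4 × C (aromatic): no H
  2 × C: no H
  2 × N (aromatic): no H
  1 × Br: no H
  1 × Cl: no H
  Total hydrogens = 6.
Molecular formula: C12H6BrClN2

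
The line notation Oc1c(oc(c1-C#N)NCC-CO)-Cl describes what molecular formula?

Heavy atoms from the SMILES: 8 C, 1 Cl, 2 N, 3 O.
Implicit hydrogens by atom environment:
  4 × C (aromatic): no H
  3 × C: 2 H each → 6
  2 × O: 1 H each → 2
  1 × C: no H
  1 × Cl: no H
  1 × N: 1 H
  1 × N: no H
  1 × O (aromatic): no H
  Total hydrogens = 9.
Molecular formula: C8H9ClN2O3

C8H9ClN2O3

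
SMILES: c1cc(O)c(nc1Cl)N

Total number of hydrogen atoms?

5

Hydrogens are implicit in SMILES; fill each atom to its normal valence:
  3 × C (aromatic): no H
  2 × C (aromatic): 1 H each → 2
  1 × Cl: no H
  1 × N: 2 H
  1 × N (aromatic): no H
  1 × O: 1 H
  Total hydrogens = 5.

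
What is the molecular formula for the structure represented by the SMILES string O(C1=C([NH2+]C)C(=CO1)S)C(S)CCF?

Heavy atoms from the SMILES: 8 C, 1 F, 1 N, 2 O, 2 S.
Implicit hydrogens by atom environment:
  3 × C (aromatic): no H
  2 × C: 2 H each → 4
  2 × S: 1 H each → 2
  1 × C: 3 H
  1 × C (aromatic): 1 H
  1 × C: 1 H
  1 × F: no H
  1 × N (charge +1): 2 H
  1 × O (aromatic): no H
  1 × O: no H
  Total hydrogens = 13.
Net charge +1.
Molecular formula: C8H13FNO2S2+

C8H13FNO2S2+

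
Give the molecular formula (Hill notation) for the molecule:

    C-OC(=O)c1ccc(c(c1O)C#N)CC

Heavy atoms from the SMILES: 11 C, 1 N, 3 O.
Implicit hydrogens by atom environment:
  4 × C (aromatic): no H
  2 × C: 3 H each → 6
  2 × C (aromatic): 1 H each → 2
  2 × C: no H
  2 × O: no H
  1 × C: 2 H
  1 × N: no H
  1 × O: 1 H
  Total hydrogens = 11.
Molecular formula: C11H11NO3

C11H11NO3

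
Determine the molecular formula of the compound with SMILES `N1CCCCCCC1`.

C7H15N

Heavy atoms from the SMILES: 7 C, 1 N.
Implicit hydrogens by atom environment:
  7 × C: 2 H each → 14
  1 × N: 1 H
  Total hydrogens = 15.
Molecular formula: C7H15N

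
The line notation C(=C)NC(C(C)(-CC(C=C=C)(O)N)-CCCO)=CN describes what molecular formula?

Heavy atoms from the SMILES: 14 C, 3 N, 2 O.
Implicit hydrogens by atom environment:
  6 × C: 2 H each → 12
  4 × C: no H
  3 × C: 1 H each → 3
  2 × N: 2 H each → 4
  2 × O: 1 H each → 2
  1 × C: 3 H
  1 × N: 1 H
  Total hydrogens = 25.
Molecular formula: C14H25N3O2

C14H25N3O2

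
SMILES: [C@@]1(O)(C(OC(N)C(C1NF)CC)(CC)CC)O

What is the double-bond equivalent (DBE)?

Molecular formula from the SMILES: C11H23FN2O3.
DoU = (2C + 2 + N − H − X)/2 = (2·11 + 2 + 2 − 23 − 1)/2 = 2/2 = 1.
(Structurally: 1 ring(s) + 0 π bond(s) = 1.)

1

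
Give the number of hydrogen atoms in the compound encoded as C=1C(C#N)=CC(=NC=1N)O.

5

Hydrogens are implicit in SMILES; fill each atom to its normal valence:
  3 × C (aromatic): no H
  2 × C (aromatic): 1 H each → 2
  1 × C: no H
  1 × N: 2 H
  1 × N (aromatic): no H
  1 × N: no H
  1 × O: 1 H
  Total hydrogens = 5.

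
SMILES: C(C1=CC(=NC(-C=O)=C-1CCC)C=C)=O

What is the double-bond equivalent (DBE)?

7

Molecular formula from the SMILES: C12H13NO2.
DoU = (2C + 2 + N − H − X)/2 = (2·12 + 2 + 1 − 13 − 0)/2 = 14/2 = 7.
(Structurally: 1 ring(s) + 6 π bond(s) = 7.)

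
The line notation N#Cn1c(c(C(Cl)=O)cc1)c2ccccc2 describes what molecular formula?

C12H7ClN2O

Heavy atoms from the SMILES: 12 C, 1 Cl, 2 N, 1 O.
Implicit hydrogens by atom environment:
  7 × C (aromatic): 1 H each → 7
  3 × C (aromatic): no H
  2 × C: no H
  1 × Cl: no H
  1 × N (aromatic): no H
  1 × N: no H
  1 × O: no H
  Total hydrogens = 7.
Molecular formula: C12H7ClN2O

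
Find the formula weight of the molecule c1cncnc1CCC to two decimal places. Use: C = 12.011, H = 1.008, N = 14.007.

122.17

Molecular formula: C7H10N2.
M = 7×12.011 + 10×1.008 + 2×14.007 = 122.17 g/mol.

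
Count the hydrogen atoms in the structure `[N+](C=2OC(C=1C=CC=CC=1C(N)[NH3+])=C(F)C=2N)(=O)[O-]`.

12

Hydrogens are implicit in SMILES; fill each atom to its normal valence:
  6 × C (aromatic): no H
  4 × C (aromatic): 1 H each → 4
  2 × N: 2 H each → 4
  1 × C: 1 H
  1 × F: no H
  1 × N (charge +1): 3 H
  1 × N (charge +1): no H
  1 × O (aromatic): no H
  1 × O: no H
  1 × O (charge -1): no H
  Total hydrogens = 12.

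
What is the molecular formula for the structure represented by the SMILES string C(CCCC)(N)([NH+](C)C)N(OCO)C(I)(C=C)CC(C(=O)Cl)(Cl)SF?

C14H26Cl2FIN3O3S+

Heavy atoms from the SMILES: 14 C, 2 Cl, 1 F, 1 I, 3 N, 3 O, 1 S.
Implicit hydrogens by atom environment:
  6 × C: 2 H each → 12
  4 × C: no H
  3 × C: 3 H each → 9
  2 × Cl: no H
  2 × O: no H
  1 × C: 1 H
  1 × F: no H
  1 × I: no H
  1 × N: 2 H
  1 × N (charge +1): 1 H
  1 × N: no H
  1 × O: 1 H
  1 × S: no H
  Total hydrogens = 26.
Net charge +1.
Molecular formula: C14H26Cl2FIN3O3S+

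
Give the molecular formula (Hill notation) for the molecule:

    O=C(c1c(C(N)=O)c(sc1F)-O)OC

Heavy atoms from the SMILES: 7 C, 1 F, 1 N, 4 O, 1 S.
Implicit hydrogens by atom environment:
  4 × C (aromatic): no H
  3 × O: no H
  2 × C: no H
  1 × C: 3 H
  1 × F: no H
  1 × N: 2 H
  1 × O: 1 H
  1 × S (aromatic): no H
  Total hydrogens = 6.
Molecular formula: C7H6FNO4S

C7H6FNO4S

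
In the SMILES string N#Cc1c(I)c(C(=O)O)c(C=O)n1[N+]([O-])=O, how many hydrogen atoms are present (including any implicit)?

2

Hydrogens are implicit in SMILES; fill each atom to its normal valence:
  4 × C (aromatic): no H
  3 × O: no H
  2 × C: no H
  1 × C: 1 H
  1 × I: no H
  1 × N (aromatic): no H
  1 × N (charge +1): no H
  1 × N: no H
  1 × O: 1 H
  1 × O (charge -1): no H
  Total hydrogens = 2.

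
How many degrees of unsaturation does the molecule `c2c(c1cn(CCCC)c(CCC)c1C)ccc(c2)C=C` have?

Molecular formula from the SMILES: C20H27N.
DoU = (2C + 2 + N − H − X)/2 = (2·20 + 2 + 1 − 27 − 0)/2 = 16/2 = 8.
(Structurally: 2 ring(s) + 6 π bond(s) = 8.)

8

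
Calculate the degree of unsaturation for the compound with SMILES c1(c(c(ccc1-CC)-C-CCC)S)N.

4

Molecular formula from the SMILES: C12H19NS.
DoU = (2C + 2 + N − H − X)/2 = (2·12 + 2 + 1 − 19 − 0)/2 = 8/2 = 4.
(Structurally: 1 ring(s) + 3 π bond(s) = 4.)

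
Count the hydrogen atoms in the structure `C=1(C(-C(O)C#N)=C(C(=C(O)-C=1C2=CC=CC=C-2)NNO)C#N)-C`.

Hydrogens are implicit in SMILES; fill each atom to its normal valence:
  7 × C (aromatic): no H
  5 × C (aromatic): 1 H each → 5
  3 × O: 1 H each → 3
  2 × C: no H
  2 × N: 1 H each → 2
  2 × N: no H
  1 × C: 3 H
  1 × C: 1 H
  Total hydrogens = 14.

14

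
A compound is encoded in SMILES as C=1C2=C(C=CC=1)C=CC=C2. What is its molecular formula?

Heavy atoms from the SMILES: 10 C.
Implicit hydrogens by atom environment:
  8 × C (aromatic): 1 H each → 8
  2 × C (aromatic): no H
  Total hydrogens = 8.
Molecular formula: C10H8

C10H8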